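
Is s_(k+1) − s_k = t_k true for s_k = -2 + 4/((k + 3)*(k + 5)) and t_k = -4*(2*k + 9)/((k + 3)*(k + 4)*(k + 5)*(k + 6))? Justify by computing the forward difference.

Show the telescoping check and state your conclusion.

s_(k+1) = -2 + 4/((k + 4)*(k + 6))
s_(k+1) − s_k = 4*(-2*k - 9)/(k**4 + 18*k**3 + 119*k**2 + 342*k + 360)
(s_(k+1) − s_k) − t_k = 0

valid (s_(k+1) − s_k reduces to t_k)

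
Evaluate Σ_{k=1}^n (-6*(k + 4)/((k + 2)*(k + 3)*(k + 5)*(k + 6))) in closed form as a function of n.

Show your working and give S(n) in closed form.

S(n) = n*(-n - 9)/(6*(n**2 + 9*n + 18))

r(k) = (k + 2)*(k + 5)**2/((k + 4)**2*(k + 7)) after simplifying.
Factor: A=k + 2; B=k + 7; C=k**2 + 8*k + 16.
Solve (k + 2)·f(k+1) − (k + 6)·f(k) = k**2 + 8*k + 16.
d = 4 from the (1,1,2) case.
Coefficient equations give f(k) = k*(k + 3)*(k + 4)*(k + 7)/20.
Get s_k = R·t_k = 3*k*(-k - 7)/(10*(k**2 + 7*k + 10)) with R(k) = B(k−1)f(k)/C(k) = k*(k + 3)*(k + 6)*(k + 7)/(20*(k + 4)).
Δs = 6*(-k - 4)/(k**4 + 16*k**3 + 91*k**2 + 216*k + 180), as required.
Σ_(k=1)^n t_k = s_(n+1) − s_(1) = (3*(-n**2 - 9*n - 8)/(10*(n**2 + 9*n + 18))) − (-2/15), i.e. n*(-n - 9)/(6*(n**2 + 9*n + 18)).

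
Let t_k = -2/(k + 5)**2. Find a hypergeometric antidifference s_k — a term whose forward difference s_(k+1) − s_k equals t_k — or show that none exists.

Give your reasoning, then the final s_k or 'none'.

none (Gosper's algorithm certifies no s_k)

Ratio r(k) = (k + 5)**2/(k + 6)**2.
Normal form (A,B,C) = (k**2 + 10*k + 25, k**2 + 12*k + 36, 1).
Solve (k**2 + 10*k + 25)·f(k+1) − (k**2 + 10*k + 25)·f(k) = 1.
deg f ≤ 0 (via 2,2,0).
Put f(k) = c0: A·f(k+1) − B(k−1)·f(k) − C = -1; need -1 = 0 — inconsistent ⇒ no f, not summable.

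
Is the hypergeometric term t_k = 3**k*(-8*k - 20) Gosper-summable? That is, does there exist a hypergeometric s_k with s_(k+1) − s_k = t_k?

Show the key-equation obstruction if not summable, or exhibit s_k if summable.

Yes. s_k = -4*3**k*(k + 1).

The ratio is 3*(2*k + 7)/(2*k + 5).
Gosper form: A/B · C(k+1)/C(k) with A=3, B=1, C=k + 5/2.
Set up (3)·f(k+1) − (1)·f(k) − (k + 5/2) = 0.
d = 1 from the (0,0,1) case.
Coefficient equations give f(k) = (k + 1)/2.
R(k) = B(k−1)·f(k)/C(k) = (k + 1)/(2*k + 5); s_k = R·t_k = -4*3**k*(k + 1).
Check: Δs_k = 3**k*(-8*k - 20). ✓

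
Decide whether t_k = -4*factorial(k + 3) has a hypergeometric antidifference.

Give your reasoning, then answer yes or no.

No; the degree bound rules out any f.

t_(k+1)/t_k = k + 4.
A = k + 4, B = 1, C = 1.
Solve (k + 4)·f(k+1) − (1)·f(k) = 1.
deg f ≤ -1 (via 1,0,0).
deg f ≤ -1 is impossible — no certificate.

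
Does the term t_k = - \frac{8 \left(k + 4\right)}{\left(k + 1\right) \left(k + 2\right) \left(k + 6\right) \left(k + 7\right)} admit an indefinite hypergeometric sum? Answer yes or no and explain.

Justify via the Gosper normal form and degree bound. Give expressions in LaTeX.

Yes. s_k = \frac{2 k \left(- k - 7\right)}{3 \left(k^{2} + 7 k + 6\right)}.

t_(k+1)/t_k = (k + 1)*(k + 5)*(k + 6)/((k + 3)*(k + 4)*(k + 8)).
Factor: A=k + 1; B=k + 8; C=k**4 + 16*k**3 + 95*k**2 + 248*k + 240.
Set up (k + 1)·f(k+1) − (k + 7)·f(k) − (k**4 + 16*k**3 + 95*k**2 + 248*k + 240) = 0.
Degrees (1,1,4) ⇒ d ≤ 6.
Solve for f: f(k) = k*(k + 2)*(k + 3)*(k + 4)*(k + 5)*(k + 7)/12 (degree 6 ≤ 6).
Then R = B(k−1)f/C = k*(k + 2)*(k + 7)**2/(12*(k + 4)), so s_k = R(k)·t_k = 2*k*(-k - 7)/(3*(k**2 + 7*k + 6)).
Δs = 8*(-k - 4)/(k**4 + 16*k**3 + 83*k**2 + 152*k + 84), as required.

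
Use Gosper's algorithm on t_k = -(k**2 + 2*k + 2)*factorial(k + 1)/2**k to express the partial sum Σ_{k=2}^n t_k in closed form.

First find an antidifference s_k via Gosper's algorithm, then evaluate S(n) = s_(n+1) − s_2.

r(k) = (k + 2)*(2*k + (k + 1)**2 + 4)/(2*(k**2 + 2*k + 2)) after simplifying.
Normal form (A,B,C) = (k/2 + 1, 1, k**2 + 2*k + 2).
Set up (k/2 + 1)·f(k+1) − (1)·f(k) − (k**2 + 2*k + 2) = 0.
deg f ≤ 1 (via 1,0,2).
Coefficient equations give f(k) = 2*(k + 1).
So s_k = (B(k−1)f/C)·t_k = (2*(k + 1)/(k**2 + 2*k + 2))·t_k = -2**(1 - k)*(k + 1)*factorial(k + 1).
s_(k+1) − s_k = -(k**2 + 2*k + 2)*factorial(k + 1)/2**k = t_k.
Σ_(k=2)^n t_k = s_(n+1) − s_(2) = (-(n + 2)*factorial(n + 2)/2**n) − (-9), i.e. (9*2**n - n**3*factorial(n) - 5*n**2*factorial(n) - 8*n*factorial(n) - 4*factorial(n))/2**n.

S(n) = (9*2**n - n**3*factorial(n) - 5*n**2*factorial(n) - 8*n*factorial(n) - 4*factorial(n))/2**n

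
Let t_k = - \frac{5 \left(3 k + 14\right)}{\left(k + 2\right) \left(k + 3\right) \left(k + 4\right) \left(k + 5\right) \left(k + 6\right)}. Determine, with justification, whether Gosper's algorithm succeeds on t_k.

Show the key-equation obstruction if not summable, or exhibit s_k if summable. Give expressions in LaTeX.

Yes. s_k = \frac{k \left(- k^{2} - 10 k - 31\right)}{6 \left(k^{3} + 10 k^{2} + 31 k + 30\right)}.

r(k) = (k + 2)*(3*k + 17)/((k + 7)*(3*k + 14)) after simplifying.
Take A(k)=k + 2, B(k)=k + 7, C(k)=k + 14/3.
Set up (k + 2)·f(k+1) − (k + 6)·f(k) − (k + 14/3) = 0.
Bound: deg f ≤ 4.
Solve for f: f(k) = k*(k + 4)*(k**2 + 10*k + 31)/90 (degree 4 ≤ 4).
R(k) = B(k−1)·f(k)/C(k) = k*(k + 4)*(k + 6)*(k**2 + 10*k + 31)/(30*(3*k + 14)); s_k = R·t_k = k*(-k**2 - 10*k - 31)/(6*(k**3 + 10*k**2 + 31*k + 30)).
Check: Δs_k = 5*(-3*k - 14)/(k**5 + 20*k**4 + 155*k**3 + 580*k**2 + 1044*k + 720). ✓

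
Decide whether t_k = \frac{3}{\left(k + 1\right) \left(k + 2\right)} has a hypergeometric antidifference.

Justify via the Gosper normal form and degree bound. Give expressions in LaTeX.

Compute t_(k+1)/t_k: get (k + 1)/(k + 3).
Take A(k)=k + 1, B(k)=k + 3, C(k)=1.
f must satisfy (k + 1)·f(k+1) − (k + 2)·f(k) = 1.
deg f ≤ 1 (via 1,1,0).
Solve for f: f(k) = k (degree 1 ≤ 1).
Then R = B(k−1)f/C = k*(k + 2), so s_k = R(k)·t_k = 3*k/(k + 1).
Δs = 3/(k**2 + 3*k + 2), as required.

Yes. s_k = \frac{3 k}{k + 1}.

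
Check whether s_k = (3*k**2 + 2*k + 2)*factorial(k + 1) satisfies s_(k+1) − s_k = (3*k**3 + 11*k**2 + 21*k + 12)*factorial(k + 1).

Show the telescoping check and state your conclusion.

s_(k+1) = (3*k**2 + 8*k + 7)*factorial(k + 2)
s_(k+1) − s_k = (3*k**3 + 11*k**2 + 21*k + 12)*factorial(k + 1)
(s_(k+1) − s_k) − t_k = 0

Valid — Δs_k = t_k.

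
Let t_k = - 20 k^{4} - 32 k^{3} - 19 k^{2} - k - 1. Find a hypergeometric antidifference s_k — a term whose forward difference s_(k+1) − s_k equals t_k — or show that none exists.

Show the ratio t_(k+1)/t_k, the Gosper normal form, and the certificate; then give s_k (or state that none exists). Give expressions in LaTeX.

The ratio is (20*k**4 + 112*k**3 + 235*k**2 + 215*k + 73)/(20*k**4 + 32*k**3 + 19*k**2 + k + 1).
Gosper form: A/B · C(k+1)/C(k) with A=1, B=1, C=k**4 + 8*k**3/5 + 19*k**2/20 + k/20 + 1/20.
Need (1)·f(k+1) − (1)·f(k) = k**4 + 8*k**3/5 + 19*k**2/20 + k/20 + 1/20.
deg f ≤ 5 (via 0,0,4).
Solving with deg f ≤ 5: f(k) = k*(4*k**4 - 2*k**3 - 3*k**2 - k + 3)/20.
Get s_k = R·t_k = k*(-4*k**4 + 2*k**3 + 3*k**2 + k - 3) with R(k) = B(k−1)f(k)/C(k) = k*(4*k**4 - 2*k**3 - 3*k**2 - k + 3)/(20*k**4 + 32*k**3 + 19*k**2 + k + 1).
Verify: -20*k**4 - 32*k**3 - 19*k**2 - k - 1 matches t_k.

s_k = k \left(- 4 k^{4} + 2 k^{3} + 3 k^{2} + k - 3\right)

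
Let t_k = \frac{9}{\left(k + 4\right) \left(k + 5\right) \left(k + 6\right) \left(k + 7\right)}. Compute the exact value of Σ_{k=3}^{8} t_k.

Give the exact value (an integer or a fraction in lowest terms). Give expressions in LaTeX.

Σ = 53/10920

Ratio r(k) = (k + 4)/(k + 8).
Factor: A=k + 4; B=k + 8; C=1.
Need (k + 4)·f(k+1) − (k + 7)·f(k) = 1.
d = 3 from the (1,1,0) case.
A polynomial solution: f(k) = k*(k**2 + 15*k + 74)/360.
Certificate R = B(k−1)f/C = k*(k + 7)*(k**2 + 15*k + 74)/360 gives s_k = k*(k**2 + 15*k + 74)/(40*(k + 4)*(k + 5)*(k + 6)).
Δs = 9/(k**4 + 22*k**3 + 179*k**2 + 638*k + 840), as required.
Σ_(k=3)^(8) t_k = s_(9) − s_(3) = 87/3640 − (2/105) = 53/10920.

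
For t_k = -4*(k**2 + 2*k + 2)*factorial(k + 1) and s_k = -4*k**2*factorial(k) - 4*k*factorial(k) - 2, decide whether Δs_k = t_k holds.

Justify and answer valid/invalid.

s_(k+1) = -4*k**3*factorial(k) - 16*k**2*factorial(k) - 20*k*factorial(k) - 8*factorial(k) - 2
s_(k+1) − s_k = -4*(k**2 + 2*k + 2)*factorial(k + 1)
(s_(k+1) − s_k) − t_k = 0

Valid: the claim telescopes to t_k.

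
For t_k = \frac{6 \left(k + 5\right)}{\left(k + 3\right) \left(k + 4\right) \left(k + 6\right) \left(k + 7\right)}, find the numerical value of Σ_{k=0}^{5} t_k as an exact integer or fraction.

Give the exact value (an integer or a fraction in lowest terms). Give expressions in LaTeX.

Σ = 5/36

Ratio r(k) = (k + 3)*(k + 6)**2/((k + 5)**2*(k + 8)).
Normal form (A,B,C) = (k + 3, k + 8, k**2 + 10*k + 25).
Solve (k + 3)·f(k+1) − (k + 7)·f(k) = k**2 + 10*k + 25.
Bound: deg f ≤ 4.
A polynomial solution: f(k) = k*(k + 4)*(k + 5)*(k + 9)/36.
Then R = B(k−1)f/C = k*(k + 4)*(k + 7)*(k + 9)/(36*(k + 5)), so s_k = R(k)·t_k = k*(k + 9)/(6*(k**2 + 9*k + 18)).
Check: Δs_k = 6*(k + 5)/(k**4 + 20*k**3 + 145*k**2 + 450*k + 504). ✓
Σ_(k=0)^(5) t_k = s_(6) − s_(0) = 5/36 − (0) = 5/36.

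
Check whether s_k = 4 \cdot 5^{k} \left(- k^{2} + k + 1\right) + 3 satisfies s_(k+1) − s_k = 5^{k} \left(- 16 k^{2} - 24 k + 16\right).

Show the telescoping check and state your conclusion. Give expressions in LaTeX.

Valid — Δs_k = t_k.

s_(k+1) = 20*5**k*(k - (k + 1)**2 + 2) + 3
s_(k+1) − s_k = 5**k*(-16*k**2 - 24*k + 16)
(s_(k+1) − s_k) − t_k = 0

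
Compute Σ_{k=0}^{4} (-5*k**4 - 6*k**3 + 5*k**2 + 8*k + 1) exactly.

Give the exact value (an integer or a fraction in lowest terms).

Compute t_(k+1)/t_k: get (5*k**4 + 26*k**3 + 43*k**2 + 20*k - 3)/(5*k**4 + 6*k**3 - 5*k**2 - 8*k - 1).
So A=1 and B=1, with C=k**4 + 6*k**3/5 - k**2 - 8*k/5 - 1/5.
Need (1)·f(k+1) − (1)·f(k) = k**4 + 6*k**3/5 - k**2 - 8*k/5 - 1/5.
Bound: deg f ≤ 5.
Solve for f: f(k) = k*(k**4 - k**3 - 3*k**2 + 2)/5 (degree 5 ≤ 5).
So s_k = (B(k−1)f/C)·t_k = (k*(k**4 - k**3 - 3*k**2 + 2)/(5*k**4 + 6*k**3 - 5*k**2 - 8*k - 1))·t_k = k*(-k**4 + k**3 + 3*k**2 - 2).
Check: Δs_k = -5*k**4 - 6*k**3 + 5*k**2 + 8*k + 1. ✓
Σ_(k=0)^(4) t_k = s_(5) − s_(0) = -2135 − (0) = -2135.

Σ = -2135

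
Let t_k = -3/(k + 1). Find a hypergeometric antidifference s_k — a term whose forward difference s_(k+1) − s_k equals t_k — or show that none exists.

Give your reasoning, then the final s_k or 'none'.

no hypergeometric antidifference exists

t_(k+1)/t_k = (k + 1)/(k + 2).
Take A(k)=k + 1, B(k)=k + 2, C(k)=1.
Set up (k + 1)·f(k+1) − (k + 1)·f(k) − (1) = 0.
Bound: deg f ≤ 0.
Put f(k) = c0: A·f(k+1) − B(k−1)·f(k) − C = -1; need -1 = 0 — inconsistent ⇒ no f, not summable.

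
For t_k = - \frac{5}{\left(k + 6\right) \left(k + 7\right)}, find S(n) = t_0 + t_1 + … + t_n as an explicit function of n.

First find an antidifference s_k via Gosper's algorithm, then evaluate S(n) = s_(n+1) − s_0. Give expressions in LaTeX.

S(n) = \frac{5 \left(- n - 1\right)}{6 \left(n + 7\right)}

Ratio r(k) = (k + 6)/(k + 8).
So A=k + 6 and B=k + 8, with C=1.
f must satisfy (k + 6)·f(k+1) − (k + 7)·f(k) = 1.
deg f ≤ 1 (via 1,1,0).
Match coefficients ⇒ f(k) = k/6.
R(k) = B(k−1)·f(k)/C(k) = k*(k + 7)/6; s_k = R·t_k = -5*k/(6*k + 36).
Check: Δs_k = -5/(k**2 + 13*k + 42). ✓
Evaluate: s_(n+1) = 5*(-n - 1)/(6*(n + 7)); subtract s_(0) = 0 ⇒ S(n) = 5*(-n - 1)/(6*(n + 7)).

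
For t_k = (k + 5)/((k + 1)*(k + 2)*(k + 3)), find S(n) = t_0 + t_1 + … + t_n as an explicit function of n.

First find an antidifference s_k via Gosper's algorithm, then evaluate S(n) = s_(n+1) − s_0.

S(n) = (3*n**2 + 13*n + 10)/(2*(n**2 + 5*n + 6))

r(k) = (k + 1)*(k + 6)/((k + 4)*(k + 5)) after simplifying.
Take A(k)=k + 1, B(k)=k + 4, C(k)=k + 5.
Key eq: (k + 1)·f(k+1) = (k + 3)·f(k) + (k + 5).
From deg A=1, deg B=1, deg C=1: d=2.
A polynomial solution: f(k) = k*(3*k + 7)/2.
So s_k = (B(k−1)f/C)·t_k = (k*(k + 3)*(3*k + 7)/(2*(k + 5)))·t_k = k*(3*k + 7)/(2*(k + 1)*(k + 2)).
s_(k+1) − s_k = (k + 5)/(k**3 + 6*k**2 + 11*k + 6) = t_k.
s_(n+1) = (3*n**2 + 13*n + 10)/(2*(n**2 + 5*n + 6)) and s_(0) = 0, so S(n) = (3*n**2 + 13*n + 10)/(2*(n**2 + 5*n + 6)).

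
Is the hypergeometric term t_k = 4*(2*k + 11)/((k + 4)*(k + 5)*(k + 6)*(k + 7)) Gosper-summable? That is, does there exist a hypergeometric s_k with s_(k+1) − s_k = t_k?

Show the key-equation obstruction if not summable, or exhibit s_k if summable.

Step 1: r(k) = (k + 4)*(2*k + 13)/((k + 8)*(2*k + 11)).
Normal form (A,B,C) = (k + 4, k + 8, k + 11/2).
Set up (k + 4)·f(k+1) − (k + 7)·f(k) − (k + 11/2) = 0.
From deg A=1, deg B=1, deg C=1: d=3.
Solve for f: f(k) = k*(k + 5)*(k + 10)/48 (degree 3 ≤ 3).
Get s_k = R·t_k = k*(k + 10)/(6*(k**2 + 10*k + 24)) with R(k) = B(k−1)f(k)/C(k) = k*(k + 5)*(k + 7)*(k + 10)/(24*(2*k + 11)).
s_(k+1) − s_k = 4*(2*k + 11)/(k**4 + 22*k**3 + 179*k**2 + 638*k + 840) = t_k.

Yes. s_k = k*(k + 10)/(6*(k**2 + 10*k + 24)).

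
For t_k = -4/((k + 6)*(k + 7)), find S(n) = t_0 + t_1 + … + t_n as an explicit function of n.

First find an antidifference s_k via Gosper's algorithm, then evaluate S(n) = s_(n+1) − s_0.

S(n) = 2*(-n - 1)/(3*(n + 7))

t_(k+1)/t_k = (k + 6)/(k + 8).
Normal form (A,B,C) = (k + 6, k + 8, 1).
Need (k + 6)·f(k+1) − (k + 7)·f(k) = 1.
deg f ≤ 1 (via 1,1,0).
Solve for f: f(k) = k/6 (degree 1 ≤ 1).
R(k) = B(k−1)·f(k)/C(k) = k*(k + 7)/6; s_k = R·t_k = -2*k/(3*k + 18).
Verify: -4/(k**2 + 13*k + 42) matches t_k.
Telescope: S(n) = s_(n+1) − s_(0) = 2*(-n - 1)/(3*(n + 7)) − (0) = 2*(-n - 1)/(3*(n + 7)).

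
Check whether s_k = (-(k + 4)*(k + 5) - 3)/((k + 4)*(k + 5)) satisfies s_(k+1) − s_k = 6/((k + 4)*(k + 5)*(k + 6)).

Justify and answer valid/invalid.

valid (s_(k+1) − s_k reduces to t_k)

s_(k+1) = (-(k + 5)*(k + 6) - 3)/((k + 5)*(k + 6))
s_(k+1) − s_k = 6/(k**3 + 15*k**2 + 74*k + 120)
(s_(k+1) − s_k) − t_k = 0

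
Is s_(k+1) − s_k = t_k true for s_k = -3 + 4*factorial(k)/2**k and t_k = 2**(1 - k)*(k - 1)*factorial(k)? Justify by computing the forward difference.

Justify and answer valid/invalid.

s_(k+1) = (-3*2**k + 2*k*factorial(k) + 2*factorial(k))/2**k
s_(k+1) − s_k = 2**(1 - k)*(k - 1)*factorial(k)
(s_(k+1) − s_k) − t_k = 0

Valid — Δs_k = t_k.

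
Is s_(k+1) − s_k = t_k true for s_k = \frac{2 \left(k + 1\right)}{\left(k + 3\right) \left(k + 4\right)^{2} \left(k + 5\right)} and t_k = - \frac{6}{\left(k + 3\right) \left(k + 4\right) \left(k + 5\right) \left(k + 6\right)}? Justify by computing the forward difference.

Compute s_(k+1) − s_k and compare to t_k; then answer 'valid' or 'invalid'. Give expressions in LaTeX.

s_(k+1) = 2*(k + 2)/((k + 4)*(k + 5)**2*(k + 6))
s_(k+1) − s_k = 6*(-k**2 - 5*k - 2)/(k**6 + 27*k**5 + 301*k**4 + 1773*k**3 + 5818*k**2 + 10080*k + 7200)
(s_(k+1) − s_k) − t_k = 12*(2*k + 9)/(k**6 + 27*k**5 + 301*k**4 + 1773*k**3 + 5818*k**2 + 10080*k + 7200)

Invalid: residual \frac{12 \left(2 k + 9\right)}{k^{6} + 27 k^{5} + 301 k^{4} + 1773 k^{3} + 5818 k^{2} + 10080 k + 7200} ≠ 0.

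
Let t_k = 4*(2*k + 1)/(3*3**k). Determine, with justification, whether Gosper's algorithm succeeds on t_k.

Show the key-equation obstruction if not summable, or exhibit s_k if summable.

The ratio is (2*k + 3)/(3*(2*k + 1)).
A = 1/3, B = 1, C = k + 1/2.
f must satisfy (1/3)·f(k+1) − (1)·f(k) = k + 1/2.
d = 1 from the (0,0,1) case.
Match coefficients ⇒ f(k) = -3*(k + 1)/2.
Get s_k = R·t_k = 4*(-k - 1)/3**k with R(k) = B(k−1)f(k)/C(k) = -3*(k + 1)/(2*k + 1).
Verify: 4*(2*k + 1)/(3*3**k) matches t_k.

Yes. s_k = 4*(-k - 1)/3**k.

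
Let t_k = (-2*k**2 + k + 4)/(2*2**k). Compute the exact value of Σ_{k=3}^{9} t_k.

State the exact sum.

r(k) = (k - 2*(k + 1)**2 + 5)/(2*(-2*k**2 + k + 4)) after simplifying.
Factor: A=1/2; B=1; C=k**2 - k/2 - 2.
Key eq: (1/2)·f(k+1) = (1)·f(k) + (k**2 - k/2 - 2).
deg f ≤ 2 (via 0,0,2).
Solving with deg f ≤ 2: f(k) = -(k + 1)*(2*k + 1).
R(k) = B(k−1)·f(k)/C(k) = -2*(k + 1)*(2*k + 1)/(2*k**2 - k - 4); s_k = R·t_k = (2*k**2 + 3*k + 1)/2**k.
Δs = (-2*k**2 + k + 4)/(2*2**k), as required.
Telescoping: Σ = s_(10) − s_(3) = 231/1024 − (7/2) = -3353/1024.

Σ = -3353/1024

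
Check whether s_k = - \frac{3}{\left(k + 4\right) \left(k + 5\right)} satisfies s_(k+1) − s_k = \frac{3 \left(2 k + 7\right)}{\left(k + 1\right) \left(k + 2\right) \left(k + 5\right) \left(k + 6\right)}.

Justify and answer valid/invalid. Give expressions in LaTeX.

Invalid: residual \frac{9 \left(- 3 k - 8\right)}{k^{5} + 18 k^{4} + 121 k^{3} + 372 k^{2} + 508 k + 240} ≠ 0.

s_(k+1) = -3/((k + 5)*(k + 6))
s_(k+1) − s_k = 6/(k**3 + 15*k**2 + 74*k + 120)
(s_(k+1) − s_k) − t_k = 9*(-3*k - 8)/(k**5 + 18*k**4 + 121*k**3 + 372*k**2 + 508*k + 240)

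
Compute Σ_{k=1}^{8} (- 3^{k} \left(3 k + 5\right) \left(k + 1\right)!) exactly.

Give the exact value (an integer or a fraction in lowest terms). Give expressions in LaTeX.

Σ = -71425670394

Step 1: r(k) = 3*(k + 2)*(3*k + 8)/(3*k + 5).
Factor: A=3*k + 6; B=1; C=k + 5/3.
Solve (3*k + 6)·f(k+1) − (1)·f(k) = k + 5/3.
d = 0 from the (1,0,1) case.
A polynomial solution: f(k) = 1/3.
R(k) = B(k−1)·f(k)/C(k) = 1/(3*k + 5); s_k = R·t_k = -3**k*factorial(k + 1).
Check: Δs_k = -3**k*(3*k + 5)*factorial(k + 1). ✓
Σ_(k=1)^(8) t_k = s_(9) − s_(1) = -71425670400 − (-6) = -71425670394.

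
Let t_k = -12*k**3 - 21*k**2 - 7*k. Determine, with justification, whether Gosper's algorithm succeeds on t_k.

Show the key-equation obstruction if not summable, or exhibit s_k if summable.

Compute t_(k+1)/t_k: get (12*k**3 + 57*k**2 + 85*k + 40)/(k*(12*k**2 + 21*k + 7)).
Factor: A=1; B=1; C=k**3 + 7*k**2/4 + 7*k/12.
Key eq: (1)·f(k+1) = (1)·f(k) + (k**3 + 7*k**2/4 + 7*k/12).
From deg A=0, deg B=0, deg C=3: d=4.
Match coefficients ⇒ f(k) = k**2*(k - 1)*(3*k + 4)/12.
Get s_k = R·t_k = k**2*(-3*k**2 - k + 4) with R(k) = B(k−1)f(k)/C(k) = k*(k - 1)*(3*k + 4)/(12*k**2 + 21*k + 7).
Check: Δs_k = k*(-12*k**2 - 21*k - 7). ✓

Yes. s_k = k**2*(-3*k**2 - k + 4).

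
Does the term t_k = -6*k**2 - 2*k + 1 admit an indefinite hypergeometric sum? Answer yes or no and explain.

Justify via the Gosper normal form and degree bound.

Yes. s_k = k*(-2*k**2 + 2*k + 1).

Step 1: r(k) = (6*k**2 + 14*k + 7)/(6*k**2 + 2*k - 1).
Normal form (A,B,C) = (1, 1, k**2 + k/3 - 1/6).
f must satisfy (1)·f(k+1) − (1)·f(k) = k**2 + k/3 - 1/6.
From deg A=0, deg B=0, deg C=2: d=3.
Solve for f: f(k) = k*(2*k**2 - 2*k - 1)/6 (degree 3 ≤ 3).
R(k) = B(k−1)·f(k)/C(k) = k*(2*k**2 - 2*k - 1)/(6*k**2 + 2*k - 1); s_k = R·t_k = k*(-2*k**2 + 2*k + 1).
Check: Δs_k = -6*k**2 - 2*k + 1. ✓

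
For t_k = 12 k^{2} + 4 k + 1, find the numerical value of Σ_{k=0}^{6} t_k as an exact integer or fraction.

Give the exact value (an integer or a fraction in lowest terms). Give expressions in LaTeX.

t_(k+1)/t_k = (12*k**2 + 28*k + 17)/(12*k**2 + 4*k + 1).
Factor: A=1; B=1; C=k**2 + k/3 + 1/12.
f must satisfy (1)·f(k+1) − (1)·f(k) = k**2 + k/3 + 1/12.
deg f ≤ 3 (via 0,0,2).
Coefficient equations give f(k) = k*(2*k - 1)**2/12.
Then R = B(k−1)f/C = k*(2*k - 1)**2/(12*k**2 + 4*k + 1), so s_k = R(k)·t_k = k*(4*k**2 - 4*k + 1).
Verify: 12*k**2 + 4*k + 1 matches t_k.
Telescoping: Σ = s_(7) − s_(0) = 1183 − (0) = 1183.

Σ = 1183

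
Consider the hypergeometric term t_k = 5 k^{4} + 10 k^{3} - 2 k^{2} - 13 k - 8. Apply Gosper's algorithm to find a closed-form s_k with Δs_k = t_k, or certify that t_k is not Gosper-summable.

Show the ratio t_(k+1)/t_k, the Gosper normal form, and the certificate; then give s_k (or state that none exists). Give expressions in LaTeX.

Ratio r(k) = (5*k**4 + 30*k**3 + 58*k**2 + 33*k - 8)/(5*k**4 + 10*k**3 - 2*k**2 - 13*k - 8).
A = 1, B = 1, C = k**4 + 2*k**3 - 2*k**2/5 - 13*k/5 - 8/5.
Key eq: (1)·f(k+1) = (1)·f(k) + (k**4 + 2*k**3 - 2*k**2/5 - 13*k/5 - 8/5).
Degrees (0,0,4) ⇒ d ≤ 5.
Solving with deg f ≤ 5: f(k) = k*(k**4 - 4*k**2 - 3*k - 2)/5.
Get s_k = R·t_k = k*(k**4 - 4*k**2 - 3*k - 2) with R(k) = B(k−1)f(k)/C(k) = k*(k**4 - 4*k**2 - 3*k - 2)/(5*k**4 + 10*k**3 - 2*k**2 - 13*k - 8).
Δs = 5*k**4 + 10*k**3 - 2*k**2 - 13*k - 8, as required.

s_k = k \left(k^{4} - 4 k^{2} - 3 k - 2\right)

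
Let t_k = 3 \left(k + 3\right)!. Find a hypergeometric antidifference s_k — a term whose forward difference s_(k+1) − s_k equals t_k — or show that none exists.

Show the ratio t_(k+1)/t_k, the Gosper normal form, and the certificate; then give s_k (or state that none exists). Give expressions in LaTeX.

r(k) = k + 4 after simplifying.
A = k + 4, B = 1, C = 1.
Need (k + 4)·f(k+1) − (1)·f(k) = 1.
From deg A=1, deg B=0, deg C=0: d=-1.
d = -1 < 0 ⇒ no nonzero polynomial f; not summable.

not Gosper-summable; s_k does not exist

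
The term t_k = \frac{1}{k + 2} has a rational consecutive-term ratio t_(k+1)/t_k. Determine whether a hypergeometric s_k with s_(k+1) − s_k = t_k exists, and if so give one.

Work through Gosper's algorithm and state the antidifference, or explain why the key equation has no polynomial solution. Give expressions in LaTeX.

r(k) = (k + 2)/(k + 3) after simplifying.
Factor: A=k + 2; B=k + 3; C=1.
Need (k + 2)·f(k+1) − (k + 2)·f(k) = 1.
Degrees (1,1,0) ⇒ d ≤ 0.
Generic f = c0 gives residual -1; -1 = 0 cannot hold, so t_k is not Gosper-summable.

none (Gosper's algorithm certifies no s_k)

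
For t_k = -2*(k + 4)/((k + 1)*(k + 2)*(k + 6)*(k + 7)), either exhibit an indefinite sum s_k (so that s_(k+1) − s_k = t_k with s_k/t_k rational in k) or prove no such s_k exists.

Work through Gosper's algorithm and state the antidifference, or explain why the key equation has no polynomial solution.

s_k = k*(-k - 7)/(6*(k**2 + 7*k + 6))

Step 1: r(k) = (k + 1)*(k + 5)*(k + 6)/((k + 3)*(k + 4)*(k + 8)).
Normal form (A,B,C) = (k + 1, k + 8, k**4 + 16*k**3 + 95*k**2 + 248*k + 240).
Need (k + 1)·f(k+1) − (k + 7)·f(k) = k**4 + 16*k**3 + 95*k**2 + 248*k + 240.
d = 6 from the (1,1,4) case.
Solve for f: f(k) = k*(k + 2)*(k + 3)*(k + 4)*(k + 5)*(k + 7)/12 (degree 6 ≤ 6).
So s_k = (B(k−1)f/C)·t_k = (k*(k + 2)*(k + 7)**2/(12*(k + 4)))·t_k = k*(-k - 7)/(6*(k**2 + 7*k + 6)).
Check: Δs_k = 2*(-k - 4)/(k**4 + 16*k**3 + 83*k**2 + 152*k + 84). ✓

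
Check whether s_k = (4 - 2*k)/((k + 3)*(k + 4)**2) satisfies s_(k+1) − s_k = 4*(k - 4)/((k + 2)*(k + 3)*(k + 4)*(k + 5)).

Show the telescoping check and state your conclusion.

Invalid: residual 12*(-k**2 - k + 14)/(k**6 + 23*k**5 + 217*k**4 + 1073*k**3 + 2926*k**2 + 4160*k + 2400) ≠ 0.

s_(k+1) = 2*(1 - k)/((k + 4)*(k + 5)**2)
s_(k+1) − s_k = 4*(k**2 - 19)/(k**5 + 21*k**4 + 175*k**3 + 723*k**2 + 1480*k + 1200)
(s_(k+1) − s_k) − t_k = 12*(-k**2 - k + 14)/(k**6 + 23*k**5 + 217*k**4 + 1073*k**3 + 2926*k**2 + 4160*k + 2400)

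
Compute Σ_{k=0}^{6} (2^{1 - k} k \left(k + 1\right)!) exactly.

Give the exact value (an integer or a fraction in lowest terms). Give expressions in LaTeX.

The ratio is (k + 1)*(k + 2)/(2*k).
Normal form (A,B,C) = (k/2 + 1, 1, k).
Set up (k/2 + 1)·f(k+1) − (1)·f(k) − (k) = 0.
deg f ≤ 0 (via 1,0,1).
Solving with deg f ≤ 0: f(k) = 2.
Certificate R = B(k−1)f/C = 2/k gives s_k = 2**(2 - k)*factorial(k + 1).
Δs = 2**(1 - k)*k*factorial(k + 1), as required.
Evaluate s at k=7 and k=0: 1260 and 4; difference 1256.

Σ = 1256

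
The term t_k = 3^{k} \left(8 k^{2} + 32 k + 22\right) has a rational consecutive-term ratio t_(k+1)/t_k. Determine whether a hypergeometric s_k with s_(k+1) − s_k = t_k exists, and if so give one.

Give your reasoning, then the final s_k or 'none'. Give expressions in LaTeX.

s_k = 3^{k} \left(4 k^{2} + 4 k - 1\right)

Ratio r(k) = 3*(4*k**2 + 24*k + 31)/(4*k**2 + 16*k + 11).
Gosper form: A/B · C(k+1)/C(k) with A=3, B=1, C=k**2 + 4*k + 11/4.
Solve (3)·f(k+1) − (1)·f(k) = k**2 + 4*k + 11/4.
deg f ≤ 2 (via 0,0,2).
Match coefficients ⇒ f(k) = (4*k**2 + 4*k - 1)/8.
Certificate R = B(k−1)f/C = (4*k**2 + 4*k - 1)/(2*(4*k**2 + 16*k + 11)) gives s_k = 3**k*(4*k**2 + 4*k - 1).
Δs = 3**k*(8*k**2 + 32*k + 22), as required.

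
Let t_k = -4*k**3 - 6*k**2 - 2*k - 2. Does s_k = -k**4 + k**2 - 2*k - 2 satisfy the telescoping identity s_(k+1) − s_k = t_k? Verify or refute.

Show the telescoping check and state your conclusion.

Valid: the claim telescopes to t_k.

s_(k+1) = -2*k - (k + 1)**4 + (k + 1)**2 - 4
s_(k+1) − s_k = -4*k**3 - 6*k**2 - 2*k - 2
(s_(k+1) − s_k) − t_k = 0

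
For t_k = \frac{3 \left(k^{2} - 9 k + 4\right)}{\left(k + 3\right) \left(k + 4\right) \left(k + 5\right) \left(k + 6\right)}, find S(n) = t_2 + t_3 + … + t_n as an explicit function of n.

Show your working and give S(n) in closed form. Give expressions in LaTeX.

Ratio r(k) = -(k + 3)*(9*k - (k + 1)**2 + 5)/((k + 7)*(k**2 - 9*k + 4)).
So A=k + 3 and B=k + 7, with C=k**2 - 9*k + 4.
f must satisfy (k + 3)·f(k+1) − (k + 6)·f(k) = k**2 - 9*k + 4.
deg f ≤ 3 (via 1,1,2).
Solve for f: f(k) = k*(k**2 - 33*k + 92)/45 (degree 3 ≤ 3).
Certificate R = B(k−1)f/C = k*(k + 6)*(k**2 - 33*k + 92)/(45*(k**2 - 9*k + 4)) gives s_k = k*(k**2 - 33*k + 92)/(15*(k + 3)*(k + 4)*(k + 5)).
s_(k+1) − s_k = 3*(k**2 - 9*k + 4)/(k**4 + 18*k**3 + 119*k**2 + 342*k + 360) = t_k.
Evaluate: s_(n+1) = (n**3 - 30*n**2 + 29*n + 60)/(15*(n**3 + 15*n**2 + 74*n + 120)); subtract s_(2) = 2/105 ⇒ S(n) = (n**3 - 48*n**2 + 11*n + 36)/(21*(n**3 + 15*n**2 + 74*n + 120)).

S(n) = \frac{n^{3} - 48 n^{2} + 11 n + 36}{21 \left(n^{3} + 15 n^{2} + 74 n + 120\right)}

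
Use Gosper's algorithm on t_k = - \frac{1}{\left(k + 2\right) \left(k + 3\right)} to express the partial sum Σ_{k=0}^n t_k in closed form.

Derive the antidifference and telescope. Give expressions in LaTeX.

S(n) = \frac{- n - 1}{2 \left(n + 3\right)}

The ratio is (k + 2)/(k + 4).
A = k + 2, B = k + 4, C = 1.
f must satisfy (k + 2)·f(k+1) − (k + 3)·f(k) = 1.
deg f ≤ 1 (via 1,1,0).
Match coefficients ⇒ f(k) = k/2.
Certificate R = B(k−1)f/C = k*(k + 3)/2 gives s_k = -k/(2*k + 4).
Check: Δs_k = -1/(k**2 + 5*k + 6). ✓
Telescope: S(n) = s_(n+1) − s_(0) = (-n - 1)/(2*(n + 3)) − (0) = (-n - 1)/(2*(n + 3)).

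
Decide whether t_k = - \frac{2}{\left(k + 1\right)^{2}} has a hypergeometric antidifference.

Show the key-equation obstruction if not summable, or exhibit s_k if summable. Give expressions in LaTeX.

No. Not Gosper-summable.

Compute t_(k+1)/t_k: get (k + 1)**2/(k + 2)**2.
Gosper form: A/B · C(k+1)/C(k) with A=k**2 + 2*k + 1, B=k**2 + 4*k + 4, C=1.
Set up (k**2 + 2*k + 1)·f(k+1) − (k**2 + 2*k + 1)·f(k) − (1) = 0.
From deg A=2, deg B=2, deg C=0: d=0.
Generic f = c0 gives residual -1; -1 = 0 cannot hold, so t_k is not Gosper-summable.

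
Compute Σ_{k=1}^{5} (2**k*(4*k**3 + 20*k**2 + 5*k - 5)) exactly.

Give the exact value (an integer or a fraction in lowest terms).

Σ = 44996

Ratio r(k) = 2*(4*k**3 + 32*k**2 + 57*k + 24)/(4*k**3 + 20*k**2 + 5*k - 5).
Gosper form: A/B · C(k+1)/C(k) with A=2, B=1, C=k**3 + 5*k**2 + 5*k/4 - 5/4.
Set up (2)·f(k+1) − (1)·f(k) − (k**3 + 5*k**2 + 5*k/4 - 5/4) = 0.
deg f ≤ 3 (via 0,0,3).
Solving with deg f ≤ 3: f(k) = (4*k**3 - 4*k**2 - 3*k + 1)/4.
R(k) = B(k−1)·f(k)/C(k) = (4*k**3 - 4*k**2 - 3*k + 1)/(4*k**3 + 20*k**2 + 5*k - 5); s_k = R·t_k = 2**k*(4*k**3 - 4*k**2 - 3*k + 1).
Check: Δs_k = 2**k*(4*k**3 + 20*k**2 + 5*k - 5). ✓
Σ_(k=1)^(5) t_k = s_(6) − s_(1) = 44992 − (-4) = 44996.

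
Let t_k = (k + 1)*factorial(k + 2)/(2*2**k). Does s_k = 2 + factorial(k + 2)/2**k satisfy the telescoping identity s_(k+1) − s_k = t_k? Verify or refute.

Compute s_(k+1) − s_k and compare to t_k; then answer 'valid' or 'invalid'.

s_(k+1) = 2**(-k - 1)*factorial(k + 3) + 2
s_(k+1) − s_k = (k + 1)*factorial(k + 2)/(2*2**k)
(s_(k+1) − s_k) − t_k = 0

Valid — Δs_k = t_k.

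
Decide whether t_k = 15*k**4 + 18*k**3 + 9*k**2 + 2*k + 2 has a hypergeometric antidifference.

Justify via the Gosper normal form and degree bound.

Ratio r(k) = (15*k**4 + 78*k**3 + 153*k**2 + 134*k + 46)/(15*k**4 + 18*k**3 + 9*k**2 + 2*k + 2).
A = 1, B = 1, C = k**4 + 6*k**3/5 + 3*k**2/5 + 2*k/15 + 2/15.
Need (1)·f(k+1) − (1)·f(k) = k**4 + 6*k**3/5 + 3*k**2/5 + 2*k/15 + 2/15.
Degrees (0,0,4) ⇒ d ≤ 5.
Solving with deg f ≤ 5: f(k) = k*(3*k**4 - 3*k**3 - k**2 + k + 2)/15.
R(k) = B(k−1)·f(k)/C(k) = k*(3*k**4 - 3*k**3 - k**2 + k + 2)/(15*k**4 + 18*k**3 + 9*k**2 + 2*k + 2); s_k = R·t_k = k*(3*k**4 - 3*k**3 - k**2 + k + 2).
s_(k+1) − s_k = 15*k**4 + 18*k**3 + 9*k**2 + 2*k + 2 = t_k.

Yes. s_k = k*(3*k**4 - 3*k**3 - k**2 + k + 2).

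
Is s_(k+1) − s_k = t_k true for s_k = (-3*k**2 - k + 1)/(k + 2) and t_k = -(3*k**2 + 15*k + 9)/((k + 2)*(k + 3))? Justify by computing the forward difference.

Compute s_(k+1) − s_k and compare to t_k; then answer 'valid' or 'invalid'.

s_(k+1) = (-k - 3*(k + 1)**2)/(k + 3)
s_(k+1) − s_k = 3*(-k**2 - 5*k - 3)/(k**2 + 5*k + 6)
(s_(k+1) − s_k) − t_k = 0

valid; difference matches t_k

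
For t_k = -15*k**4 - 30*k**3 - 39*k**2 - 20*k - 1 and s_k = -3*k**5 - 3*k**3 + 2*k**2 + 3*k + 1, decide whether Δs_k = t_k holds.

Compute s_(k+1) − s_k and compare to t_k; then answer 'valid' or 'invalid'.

valid (s_(k+1) − s_k reduces to t_k)

s_(k+1) = k*(-3*k**4 - 15*k**3 - 33*k**2 - 37*k - 17)
s_(k+1) − s_k = -15*k**4 - 30*k**3 - 39*k**2 - 20*k - 1
(s_(k+1) − s_k) − t_k = 0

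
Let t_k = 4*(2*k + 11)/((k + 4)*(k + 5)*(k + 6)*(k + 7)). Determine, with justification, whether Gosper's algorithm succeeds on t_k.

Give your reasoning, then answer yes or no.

Yes. s_k = k*(k + 10)/(6*(k**2 + 10*k + 24)).

Compute t_(k+1)/t_k: get (k + 4)*(2*k + 13)/((k + 8)*(2*k + 11)).
A = k + 4, B = k + 8, C = k + 11/2.
Need (k + 4)·f(k+1) − (k + 7)·f(k) = k + 11/2.
deg f ≤ 3 (via 1,1,1).
Solve for f: f(k) = k*(k + 5)*(k + 10)/48 (degree 3 ≤ 3).
R(k) = B(k−1)·f(k)/C(k) = k*(k + 5)*(k + 7)*(k + 10)/(24*(2*k + 11)); s_k = R·t_k = k*(k + 10)/(6*(k**2 + 10*k + 24)).
Verify: 4*(2*k + 11)/(k**4 + 22*k**3 + 179*k**2 + 638*k + 840) matches t_k.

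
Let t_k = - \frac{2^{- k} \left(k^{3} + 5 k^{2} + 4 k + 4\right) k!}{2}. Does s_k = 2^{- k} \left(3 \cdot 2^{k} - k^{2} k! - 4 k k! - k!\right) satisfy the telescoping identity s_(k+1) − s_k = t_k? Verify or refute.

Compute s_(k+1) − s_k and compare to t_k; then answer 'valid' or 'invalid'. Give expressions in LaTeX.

valid; difference matches t_k

s_(k+1) = (6*2**k - k**3*factorial(k) - 7*k**2*factorial(k) - 12*k*factorial(k) - 6*factorial(k))/(2*2**k)
s_(k+1) − s_k = -(k**3 + 5*k**2 + 4*k + 4)*factorial(k)/(2*2**k)
(s_(k+1) − s_k) − t_k = 0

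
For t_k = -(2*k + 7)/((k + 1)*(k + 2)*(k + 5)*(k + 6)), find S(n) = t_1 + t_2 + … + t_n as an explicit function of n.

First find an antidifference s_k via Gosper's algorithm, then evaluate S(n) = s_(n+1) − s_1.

Ratio r(k) = (k + 1)*(k + 5)*(2*k + 9)/((k + 3)*(k + 7)*(2*k + 7)).
Normal form (A,B,C) = (k + 1, k + 7, k**3 + 21*k**2/2 + 73*k/2 + 42).
Set up (k + 1)·f(k+1) − (k + 6)·f(k) − (k**3 + 21*k**2/2 + 73*k/2 + 42) = 0.
d = 5 from the (1,1,3) case.
Solving with deg f ≤ 5: f(k) = k*(k + 2)*(k + 3)*(k + 4)*(k + 6)/10.
Get s_k = R·t_k = k*(-k - 6)/(5*(k**2 + 6*k + 5)) with R(k) = B(k−1)f(k)/C(k) = k*(k + 2)*(k + 6)**2/(5*(2*k + 7)).
Check: Δs_k = (-2*k - 7)/(k**4 + 14*k**3 + 65*k**2 + 112*k + 60). ✓
Σ_(k=1)^n t_k = s_(n+1) − s_(1) = ((-n**2 - 8*n - 7)/(5*(n**2 + 8*n + 12))) − (-7/60), i.e. n*(-n - 8)/(12*(n**2 + 8*n + 12)).

S(n) = n*(-n - 8)/(12*(n**2 + 8*n + 12))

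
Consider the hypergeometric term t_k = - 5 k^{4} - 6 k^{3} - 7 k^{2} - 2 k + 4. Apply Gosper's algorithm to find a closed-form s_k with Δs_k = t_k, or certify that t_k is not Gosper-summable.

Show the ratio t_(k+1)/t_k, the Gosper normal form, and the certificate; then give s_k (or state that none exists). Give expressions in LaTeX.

s_k = k \left(- k^{4} + k^{3} - k^{2} + k + 4\right)

The ratio is (5*k**4 + 26*k**3 + 55*k**2 + 54*k + 16)/(5*k**4 + 6*k**3 + 7*k**2 + 2*k - 4).
Gosper form: A/B · C(k+1)/C(k) with A=1, B=1, C=k**4 + 6*k**3/5 + 7*k**2/5 + 2*k/5 - 4/5.
Key eq: (1)·f(k+1) = (1)·f(k) + (k**4 + 6*k**3/5 + 7*k**2/5 + 2*k/5 - 4/5).
deg f ≤ 5 (via 0,0,4).
Coefficient equations give f(k) = k*(k + 1)*(k**3 - 2*k**2 + 3*k - 4)/5.
R(k) = B(k−1)·f(k)/C(k) = k*(k**3 - 2*k**2 + 3*k - 4)/(5*k**3 + k**2 + 6*k - 4); s_k = R·t_k = k*(-k**4 + k**3 - k**2 + k + 4).
Verify: -5*k**4 - 6*k**3 - 7*k**2 - 2*k + 4 matches t_k.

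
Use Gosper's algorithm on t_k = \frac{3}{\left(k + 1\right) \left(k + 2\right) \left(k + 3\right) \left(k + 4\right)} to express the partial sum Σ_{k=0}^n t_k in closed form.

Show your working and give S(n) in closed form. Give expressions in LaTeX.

S(n) = \frac{n^{3} + 9 n^{2} + 26 n + 18}{6 \left(n^{3} + 9 n^{2} + 26 n + 24\right)}

Step 1: r(k) = (k + 1)/(k + 5).
Take A(k)=k + 1, B(k)=k + 5, C(k)=1.
Set up (k + 1)·f(k+1) − (k + 4)·f(k) − (1) = 0.
deg f ≤ 3 (via 1,1,0).
Solving with deg f ≤ 3: f(k) = k*(k**2 + 6*k + 11)/18.
So s_k = (B(k−1)f/C)·t_k = (k*(k + 4)*(k**2 + 6*k + 11)/18)·t_k = k*(k**2 + 6*k + 11)/(6*(k + 1)*(k + 2)*(k + 3)).
s_(k+1) − s_k = 3/(k**4 + 10*k**3 + 35*k**2 + 50*k + 24) = t_k.
Σ_(k=0)^n t_k = s_(n+1) − s_(0) = ((n**3 + 9*n**2 + 26*n + 18)/(6*(n**3 + 9*n**2 + 26*n + 24))) − (0), i.e. (n**3 + 9*n**2 + 26*n + 18)/(6*(n**3 + 9*n**2 + 26*n + 24)).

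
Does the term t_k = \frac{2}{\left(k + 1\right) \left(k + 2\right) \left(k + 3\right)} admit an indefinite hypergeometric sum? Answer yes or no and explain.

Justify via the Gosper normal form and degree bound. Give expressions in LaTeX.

Ratio r(k) = (k + 1)/(k + 4).
A = k + 1, B = k + 4, C = 1.
Need (k + 1)·f(k+1) − (k + 3)·f(k) = 1.
Bound: deg f ≤ 2.
Match coefficients ⇒ f(k) = k*(k + 3)/4.
Get s_k = R·t_k = k*(k + 3)/(2*(k + 1)*(k + 2)) with R(k) = B(k−1)f(k)/C(k) = k*(k + 3)**2/4.
Verify: 2/(k**3 + 6*k**2 + 11*k + 6) matches t_k.

Yes. s_k = \frac{k \left(k + 3\right)}{2 \left(k + 1\right) \left(k + 2\right)}.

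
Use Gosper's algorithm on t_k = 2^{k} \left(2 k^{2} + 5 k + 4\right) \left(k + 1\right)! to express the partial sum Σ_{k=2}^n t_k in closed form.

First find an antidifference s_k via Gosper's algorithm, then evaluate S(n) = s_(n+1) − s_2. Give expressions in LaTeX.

Ratio r(k) = 2*(2*k**3 + 13*k**2 + 29*k + 22)/(2*k**2 + 5*k + 4).
Factor: A=2*k + 4; B=1; C=k**2 + 5*k/2 + 2.
f must satisfy (2*k + 4)·f(k+1) − (1)·f(k) = k**2 + 5*k/2 + 2.
deg f ≤ 1 (via 1,0,2).
Coefficient equations give f(k) = k/2.
Get s_k = R·t_k = 2**k*k*factorial(k + 1) with R(k) = B(k−1)f(k)/C(k) = k/(2*k**2 + 5*k + 4).
Δs = 2**k*(2*k**2 + 5*k + 4)*factorial(k + 1), as required.
Telescope: S(n) = s_(n+1) − s_(2) = 2**(n + 1)*(n + 1)*factorial(n + 2) − (48) = 2*2**n*n*factorial(n + 2) + 2*2**n*factorial(n + 2) - 48.

S(n) = 2 \cdot 2^{n} n \left(n + 2\right)! + 2 \cdot 2^{n} \left(n + 2\right)! - 48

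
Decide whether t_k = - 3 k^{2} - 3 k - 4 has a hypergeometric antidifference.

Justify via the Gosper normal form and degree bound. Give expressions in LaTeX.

Compute t_(k+1)/t_k: get (3*k**2 + 9*k + 10)/(3*k**2 + 3*k + 4).
Take A(k)=1, B(k)=1, C(k)=k**2 + k + 4/3.
Key eq: (1)·f(k+1) = (1)·f(k) + (k**2 + k + 4/3).
Bound: deg f ≤ 3.
Coefficient equations give f(k) = k*(k**2 + 3)/3.
So s_k = (B(k−1)f/C)·t_k = (k*(k**2 + 3)/(3*k**2 + 3*k + 4))·t_k = k*(-k**2 - 3).
Check: Δs_k = -3*k**2 - 3*k - 4. ✓

Yes. s_k = k \left(- k^{2} - 3\right).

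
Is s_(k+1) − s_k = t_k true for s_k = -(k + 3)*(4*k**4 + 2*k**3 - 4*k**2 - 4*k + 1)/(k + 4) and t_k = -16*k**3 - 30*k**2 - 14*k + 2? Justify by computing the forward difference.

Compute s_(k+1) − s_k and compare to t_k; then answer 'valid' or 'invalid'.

Invalid: residual (12*k**4 + 92*k**3 + 138*k**2 + 58*k - 9)/(k**2 + 9*k + 20) ≠ 0.

s_(k+1) = (-4*k**5 - 34*k**4 - 98*k**3 - 114*k**2 - 39*k + 4)/(k + 5)
s_(k+1) − s_k = (-16*k**5 - 162*k**4 - 512*k**3 - 586*k**2 - 204*k + 31)/(k**2 + 9*k + 20)
(s_(k+1) − s_k) − t_k = (12*k**4 + 92*k**3 + 138*k**2 + 58*k - 9)/(k**2 + 9*k + 20)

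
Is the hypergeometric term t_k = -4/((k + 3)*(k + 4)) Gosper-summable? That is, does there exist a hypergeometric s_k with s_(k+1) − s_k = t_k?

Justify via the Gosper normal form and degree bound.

Step 1: r(k) = (k + 3)/(k + 5).
A = k + 3, B = k + 5, C = 1.
Solve (k + 3)·f(k+1) − (k + 4)·f(k) = 1.
Degrees (1,1,0) ⇒ d ≤ 1.
Solving with deg f ≤ 1: f(k) = k/3.
Certificate R = B(k−1)f/C = k*(k + 4)/3 gives s_k = -4*k/(3*k + 9).
Verify: -4/(k**2 + 7*k + 12) matches t_k.

Yes. s_k = -4*k/(3*k + 9).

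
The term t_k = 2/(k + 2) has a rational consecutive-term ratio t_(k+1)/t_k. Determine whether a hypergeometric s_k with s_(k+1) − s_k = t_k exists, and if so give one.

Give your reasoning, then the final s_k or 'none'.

no hypergeometric antidifference exists

Ratio r(k) = (k + 2)/(k + 3).
So A=k + 2 and B=k + 3, with C=1.
Solve (k + 2)·f(k+1) − (k + 2)·f(k) = 1.
Degrees (1,1,0) ⇒ d ≤ 0.
Put f(k) = c0: A·f(k+1) − B(k−1)·f(k) − C = -1; need -1 = 0 — inconsistent ⇒ no f, not summable.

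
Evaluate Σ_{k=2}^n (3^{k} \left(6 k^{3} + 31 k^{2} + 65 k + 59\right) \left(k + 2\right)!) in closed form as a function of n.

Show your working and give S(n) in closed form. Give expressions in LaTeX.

r(k) = 3*(6*k**4 + 67*k**3 + 292*k**2 + 596*k + 483)/(6*k**3 + 31*k**2 + 65*k + 59) after simplifying.
Take A(k)=3*k + 9, B(k)=1, C(k)=k**3 + 31*k**2/6 + 65*k/6 + 59/6.
Need (3*k + 9)·f(k+1) − (1)·f(k) = k**3 + 31*k**2/6 + 65*k/6 + 59/6.
Degrees (1,0,3) ⇒ d ≤ 2.
Coefficient equations give f(k) = (2*k**2 + k + 4)/6.
Certificate R = B(k−1)f/C = (2*k**2 + k + 4)/(6*k**3 + 31*k**2 + 65*k + 59) gives s_k = 3**k*(2*k**2 + k + 4)*factorial(k + 2).
Verify: 3**k*(6*k**3 + 31*k**2 + 65*k + 59)*factorial(k + 2) matches t_k.
s_(n+1) = 3**(n + 1)*(2*n**2 + 5*n + 7)*factorial(n + 3) and s_(2) = 3024, so S(n) = 6*3**n*n**2*factorial(n + 3) + 15*3**n*n*factorial(n + 3) + 21*3**n*factorial(n + 3) - 3024.

S(n) = 6 \cdot 3^{n} n^{2} \left(n + 3\right)! + 15 \cdot 3^{n} n \left(n + 3\right)! + 21 \cdot 3^{n} \left(n + 3\right)! - 3024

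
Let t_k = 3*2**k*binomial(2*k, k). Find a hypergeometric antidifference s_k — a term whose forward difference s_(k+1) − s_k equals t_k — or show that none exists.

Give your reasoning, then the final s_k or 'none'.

Ratio r(k) = 4*(2*k + 1)/(k + 1).
Factor: A=8*k + 4; B=k + 1; C=1.
Need (8*k + 4)·f(k+1) − (k)·f(k) = 1.
d = -1 from the (1,1,0) case.
Negative degree bound (-1): no f exists, t_k not Gosper-summable.

none (Gosper's algorithm certifies no s_k)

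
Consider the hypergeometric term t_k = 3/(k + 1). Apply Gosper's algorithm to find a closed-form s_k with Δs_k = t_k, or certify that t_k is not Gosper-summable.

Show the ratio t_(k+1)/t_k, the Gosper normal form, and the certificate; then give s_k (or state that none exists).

Compute t_(k+1)/t_k: get (k + 1)/(k + 2).
Gosper form: A/B · C(k+1)/C(k) with A=k + 1, B=k + 2, C=1.
Key eq: (k + 1)·f(k+1) = (k + 1)·f(k) + (1).
deg f ≤ 0 (via 1,1,0).
Put f(k) = c0: A·f(k+1) − B(k−1)·f(k) − C = -1; need -1 = 0 — inconsistent ⇒ no f, not summable.

none (Gosper's algorithm certifies no s_k)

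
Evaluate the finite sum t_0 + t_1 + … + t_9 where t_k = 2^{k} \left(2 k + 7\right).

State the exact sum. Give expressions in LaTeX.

Σ = 23549

The ratio is 2*(2*k + 9)/(2*k + 7).
Factor: A=2; B=1; C=k + 7/2.
Key eq: (2)·f(k+1) = (1)·f(k) + (k + 7/2).
Degrees (0,0,1) ⇒ d ≤ 1.
Solving with deg f ≤ 1: f(k) = (2*k + 3)/2.
Then R = B(k−1)f/C = (2*k + 3)/(2*k + 7), so s_k = R(k)·t_k = 2**k*(2*k + 3).
s_(k+1) − s_k = 2**k*(2*k + 7) = t_k.
Σ_(k=0)^(9) t_k = s_(10) − s_(0) = 23552 − (3) = 23549.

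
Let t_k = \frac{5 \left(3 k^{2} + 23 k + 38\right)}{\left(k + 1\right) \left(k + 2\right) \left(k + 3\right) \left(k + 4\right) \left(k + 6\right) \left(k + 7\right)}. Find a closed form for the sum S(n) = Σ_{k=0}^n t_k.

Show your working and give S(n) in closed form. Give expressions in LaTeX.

S(n) = \frac{5 \left(n^{3} + 13 n^{2} + 50 n + 38\right)}{18 \left(n^{3} + 13 n^{2} + 50 n + 56\right)}

Compute t_(k+1)/t_k: get (k + 1)*(k + 6)*(23*k + 3*(k + 1)**2 + 61)/((k + 5)*(k + 8)*(3*k**2 + 23*k + 38)).
A = k + 1, B = k + 8, C = k**3 + 38*k**2/3 + 51*k + 190/3.
Solve (k + 1)·f(k+1) − (k + 7)·f(k) = k**3 + 38*k**2/3 + 51*k + 190/3.
From deg A=1, deg B=1, deg C=3: d=6.
Coefficient equations give f(k) = k*(k + 2)*(k + 4)*(k + 5)*(k**2 + 10*k + 27)/54.
So s_k = (B(k−1)f/C)·t_k = (k*(k + 2)*(k + 4)*(k + 7)*(k**2 + 10*k + 27)/(18*(3*k**2 + 23*k + 38)))·t_k = 5*k*(k**2 + 10*k + 27)/(18*(k**3 + 10*k**2 + 27*k + 18)).
Verify: 5*(3*k**2 + 23*k + 38)/(k**6 + 23*k**5 + 207*k**4 + 925*k**3 + 2144*k**2 + 2412*k + 1008) matches t_k.
Telescope: S(n) = s_(n+1) − s_(0) = 5*(n**3 + 13*n**2 + 50*n + 38)/(18*(n**3 + 13*n**2 + 50*n + 56)) − (0) = 5*(n**3 + 13*n**2 + 50*n + 38)/(18*(n**3 + 13*n**2 + 50*n + 56)).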